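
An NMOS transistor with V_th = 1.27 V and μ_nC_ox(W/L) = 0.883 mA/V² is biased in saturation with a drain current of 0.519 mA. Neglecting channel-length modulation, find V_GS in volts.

In saturation I_D = ½ k_n (V_GS − V_th)², so V_GS − V_th = √(2 I_D / k_n) = √(2 × 0.519 / 0.883) = 1.08 V.
V_GS = 1.27 + 1.08 = 2.35 V.

V_GS = 2.35 V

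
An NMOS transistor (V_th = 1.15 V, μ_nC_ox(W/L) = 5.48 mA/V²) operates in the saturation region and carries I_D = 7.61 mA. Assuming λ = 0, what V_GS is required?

V_GS = 2.82 V

In saturation I_D = ½ k_n (V_GS − V_th)², so V_GS − V_th = √(2 I_D / k_n) = √(2 × 7.61 / 5.48) = 1.67 V.
V_GS = 1.15 + 1.67 = 2.82 V.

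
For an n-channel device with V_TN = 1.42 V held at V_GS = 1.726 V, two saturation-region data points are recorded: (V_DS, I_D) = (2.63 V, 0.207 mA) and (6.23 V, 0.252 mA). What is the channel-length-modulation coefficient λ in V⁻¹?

With V_GS fixed, I_D ∝ (1 + λ V_DS) in saturation, so I_D2/I_D1 = (1 + λ V_DS2)/(1 + λ V_DS1).
0.252/0.207 = 1.217 = (1 + 6.23 λ)/(1 + 2.63 λ).
Solving: λ (I_D1 V_DS2 − I_D2 V_DS1) = I_D2 − I_D1, so λ = (0.252 − 0.207) / (0.207 × 6.23 − 0.252 × 2.63) = 0.045 / 0.627 = 0.0718 V⁻¹.

λ = 0.0718 V⁻¹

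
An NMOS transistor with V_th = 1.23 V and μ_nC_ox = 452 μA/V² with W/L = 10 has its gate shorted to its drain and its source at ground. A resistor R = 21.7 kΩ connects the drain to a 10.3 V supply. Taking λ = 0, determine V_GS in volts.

With gate tied to drain, V_GS = V_DS ≥ V_GS − V_th, so the device is in saturation.
k_n = μ_nC_ox · (W/L) = 4.52 mA/V².
KCL at the drain: ½ k_n (V_GS − V_th)² = (V_DD − V_GS)/R.
Let x = V_GS − 1.23. Then 49 x² + x − 9.07 = 0, giving x = 0.42 V (positive root), so V_GS = 1.65 V.
I_D = (V_DD − V_GS)/R = (10.3 − 1.65) / 21.7 = 0.399 mA.

V_GS = 1.65 V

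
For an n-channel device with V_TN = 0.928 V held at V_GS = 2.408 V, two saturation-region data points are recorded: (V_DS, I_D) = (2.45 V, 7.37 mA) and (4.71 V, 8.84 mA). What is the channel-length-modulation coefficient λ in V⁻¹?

λ = 0.113 V⁻¹

With V_GS fixed, I_D ∝ (1 + λ V_DS) in saturation, so I_D2/I_D1 = (1 + λ V_DS2)/(1 + λ V_DS1).
8.84/7.37 = 1.199 = (1 + 4.71 λ)/(1 + 2.45 λ).
Solving: λ (I_D1 V_DS2 − I_D2 V_DS1) = I_D2 − I_D1, so λ = (8.84 − 7.37) / (7.37 × 4.71 − 8.84 × 2.45) = 1.47 / 13.1 = 0.113 V⁻¹.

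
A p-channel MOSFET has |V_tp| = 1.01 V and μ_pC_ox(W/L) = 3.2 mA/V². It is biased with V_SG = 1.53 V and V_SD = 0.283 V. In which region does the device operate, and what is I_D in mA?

V_ov = V_SG − |V_tp| = 1.53 − 1.01 = 0.52 V.
Since V_SD = 0.283 V < V_ov = 0.52 V, the device is in the triode region.
I_D = k_p [V_ov · V_SD − ½ V_SD²] = 3.2 × [0.52 × 0.283 − 0.5 × 0.283²] = 0.343 mA.

Triode; I_D = 0.343 mA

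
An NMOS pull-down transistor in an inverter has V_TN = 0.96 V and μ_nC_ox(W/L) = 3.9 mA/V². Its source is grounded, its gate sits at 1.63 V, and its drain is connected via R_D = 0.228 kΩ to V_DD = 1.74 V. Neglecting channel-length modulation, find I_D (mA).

V_GS = V_G = 1.63 V, so V_ov = 1.63 − 0.96 = 0.67 V.
Assume saturation: I_D = ½ k_n V_ov² = 0.5 × 3.9 × 0.67² = 0.875 mA, giving V_DS = V_DD − I_D R_D = 1.74 − 0.875 × 0.228 = 1.54 V.
V_DS = 1.54 V ≥ V_ov = 0.67 V, confirming saturation.

I_D = 0.875 mA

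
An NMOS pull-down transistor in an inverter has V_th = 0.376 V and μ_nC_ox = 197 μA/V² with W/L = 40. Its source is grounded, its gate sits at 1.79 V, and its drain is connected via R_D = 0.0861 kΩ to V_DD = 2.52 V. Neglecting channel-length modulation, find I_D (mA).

V_GS = V_G = 1.79 V, so V_ov = 1.79 − 0.376 = 1.41 V.
k_n = μ_nC_ox · (W/L) = 7.88 mA/V².
Assume saturation: I_D = ½ k_n V_ov² = 0.5 × 7.88 × 1.41² = 7.88 mA, giving V_DS = V_DD − I_D R_D = 2.52 − 7.88 × 0.0861 = 1.84 V.
V_DS = 1.84 V ≥ V_ov = 1.41 V, confirming saturation.

I_D = 7.88 mA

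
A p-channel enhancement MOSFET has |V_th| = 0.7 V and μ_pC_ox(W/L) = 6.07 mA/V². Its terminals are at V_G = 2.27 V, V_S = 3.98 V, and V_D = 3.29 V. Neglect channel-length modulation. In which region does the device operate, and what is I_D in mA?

Triode; I_D = 2.79 mA

V_SG = V_S − V_G = 3.98 − 2.27 = 1.71 V; V_SD = V_S − V_D = 3.98 − 3.29 = 0.69 V.
V_ov = V_SG − |V_th| = 1.71 − 0.7 = 1.01 V.
Since V_SD = 0.69 V < V_ov = 1.01 V, the device is in the triode region.
I_D = k_p [V_ov · V_SD − ½ V_SD²] = 6.07 × [1.01 × 0.69 − 0.5 × 0.69²] = 2.79 mA.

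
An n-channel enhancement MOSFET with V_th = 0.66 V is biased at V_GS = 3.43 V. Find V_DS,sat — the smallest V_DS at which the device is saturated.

The boundary between triode and saturation is V_DS = V_GS − V_th = V_ov.
V_ov = 3.43 − 0.66 = 2.77 V.

V_DS,sat = 2.77 V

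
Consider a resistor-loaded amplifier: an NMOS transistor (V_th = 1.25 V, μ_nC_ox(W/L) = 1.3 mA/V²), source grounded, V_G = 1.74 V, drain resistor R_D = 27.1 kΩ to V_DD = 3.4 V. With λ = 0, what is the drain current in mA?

I_D = 0.116 mA

V_GS = V_G = 1.74 V, so V_ov = 1.74 − 1.25 = 0.49 V.
Assume saturation: I_D = ½ k_n V_ov² = 0.5 × 1.3 × 0.49² = 0.156 mA, giving V_DS = V_DD − I_D R_D = 3.4 − 0.156 × 27.1 = -0.829 V.
But -0.829 V < V_ov = 0.49 V, so the device is actually in triode.
In triode I_D = k_n[V_ov V_DS − ½ V_DS²] and I_D = (V_DD − V_DS)/R_D. Equating: 17.6 V_DS² − 18.26 V_DS + 3.4 = 0, giving V_DS = 0.243 V (the root below V_ov).
I_D = (3.4 − 0.243) / 27.1 = 0.116 mA.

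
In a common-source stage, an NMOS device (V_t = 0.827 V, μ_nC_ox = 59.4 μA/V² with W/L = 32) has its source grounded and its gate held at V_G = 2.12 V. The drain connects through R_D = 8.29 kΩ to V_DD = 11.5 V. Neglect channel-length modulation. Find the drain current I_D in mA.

I_D = 1.30 mA

V_GS = V_G = 2.12 V, so V_ov = 2.12 − 0.827 = 1.29 V.
k_n = μ_nC_ox · (W/L) = 1.901 mA/V².
Assume saturation: I_D = ½ k_n V_ov² = 0.5 × 1.901 × 1.29² = 1.59 mA, giving V_DS = V_DD − I_D R_D = 11.5 − 1.59 × 8.29 = -1.67 V.
But -1.67 V < V_ov = 1.29 V, so the device is actually in triode.
In triode I_D = k_n[V_ov V_DS − ½ V_DS²] and I_D = (V_DD − V_DS)/R_D. Equating: 7.88 V_DS² − 21.37 V_DS + 11.5 = 0, giving V_DS = 0.74 V (the root below V_ov).
I_D = (11.5 − 0.74) / 8.29 = 1.3 mA.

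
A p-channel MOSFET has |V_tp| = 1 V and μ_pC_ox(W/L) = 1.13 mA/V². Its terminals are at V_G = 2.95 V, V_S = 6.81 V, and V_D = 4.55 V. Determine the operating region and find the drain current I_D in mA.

V_SG = V_S − V_G = 6.81 − 2.95 = 3.86 V; V_SD = V_S − V_D = 6.81 − 4.55 = 2.26 V.
V_ov = V_SG − |V_tp| = 3.86 − 1 = 2.86 V.
Since V_SD = 2.26 V < V_ov = 2.86 V, the device is in the triode region.
I_D = k_p [V_ov · V_SD − ½ V_SD²] = 1.13 × [2.86 × 2.26 − 0.5 × 2.26²] = 4.42 mA.

Triode; I_D = 4.42 mA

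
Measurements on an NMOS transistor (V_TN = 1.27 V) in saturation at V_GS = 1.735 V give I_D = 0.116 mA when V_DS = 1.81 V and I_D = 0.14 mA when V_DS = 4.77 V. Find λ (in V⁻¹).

λ = 0.0800 V⁻¹

With V_GS fixed, I_D ∝ (1 + λ V_DS) in saturation, so I_D2/I_D1 = (1 + λ V_DS2)/(1 + λ V_DS1).
0.14/0.116 = 1.207 = (1 + 4.77 λ)/(1 + 1.81 λ).
Solving: λ (I_D1 V_DS2 − I_D2 V_DS1) = I_D2 − I_D1, so λ = (0.14 − 0.116) / (0.116 × 4.77 − 0.14 × 1.81) = 0.024 / 0.3 = 0.08 V⁻¹.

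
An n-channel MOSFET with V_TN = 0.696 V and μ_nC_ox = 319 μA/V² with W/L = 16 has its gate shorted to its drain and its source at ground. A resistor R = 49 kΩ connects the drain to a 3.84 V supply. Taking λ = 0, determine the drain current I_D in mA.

With gate tied to drain, V_GS = V_DS ≥ V_GS − V_TN, so the device is in saturation.
k_n = μ_nC_ox · (W/L) = 5.104 mA/V².
KCL at the drain: ½ k_n (V_GS − V_TN)² = (V_DD − V_GS)/R.
Let x = V_GS − 0.696. Then 125 x² + x − 3.144 = 0, giving x = 0.155 V (positive root), so V_GS = 0.851 V.
I_D = (V_DD − V_GS)/R = (3.84 − 0.851) / 49 = 0.061 mA.

I_D = 0.0610 mA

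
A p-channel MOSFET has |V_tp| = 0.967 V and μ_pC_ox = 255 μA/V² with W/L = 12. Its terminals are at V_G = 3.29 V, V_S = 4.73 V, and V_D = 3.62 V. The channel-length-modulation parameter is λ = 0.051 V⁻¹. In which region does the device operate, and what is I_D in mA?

Saturation; I_D = 0.362 mA

V_SG = V_S − V_G = 4.73 − 3.29 = 1.44 V; V_SD = V_S − V_D = 4.73 − 3.62 = 1.11 V.
k_p = μ_pC_ox · (W/L) = 3.06 mA/V².
V_ov = V_SG − |V_tp| = 1.44 − 0.967 = 0.473 V.
Since V_SD = 1.11 V ≥ V_ov = 0.473 V, the device is in saturation.
I_D = ½ k_p V_ov² (1 + λ V_SD) = 0.5 × 3.06 × 0.473² × (1 + 0.051 × 1.11) = 0.362 mA.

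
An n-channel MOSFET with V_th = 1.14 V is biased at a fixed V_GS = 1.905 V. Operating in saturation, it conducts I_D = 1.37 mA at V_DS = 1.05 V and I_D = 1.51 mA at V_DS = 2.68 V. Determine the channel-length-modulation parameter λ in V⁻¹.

λ = 0.0671 V⁻¹

With V_GS fixed, I_D ∝ (1 + λ V_DS) in saturation, so I_D2/I_D1 = (1 + λ V_DS2)/(1 + λ V_DS1).
1.51/1.37 = 1.102 = (1 + 2.68 λ)/(1 + 1.05 λ).
Solving: λ (I_D1 V_DS2 − I_D2 V_DS1) = I_D2 − I_D1, so λ = (1.51 − 1.37) / (1.37 × 2.68 − 1.51 × 1.05) = 0.14 / 2.09 = 0.0671 V⁻¹.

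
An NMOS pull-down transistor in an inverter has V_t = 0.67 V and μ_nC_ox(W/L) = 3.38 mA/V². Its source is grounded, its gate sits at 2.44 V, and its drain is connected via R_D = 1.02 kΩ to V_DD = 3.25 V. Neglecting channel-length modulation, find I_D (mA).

V_GS = V_G = 2.44 V, so V_ov = 2.44 − 0.67 = 1.77 V.
Assume saturation: I_D = ½ k_n V_ov² = 0.5 × 3.38 × 1.77² = 5.29 mA, giving V_DS = V_DD − I_D R_D = 3.25 − 5.29 × 1.02 = -2.15 V.
But -2.15 V < V_ov = 1.77 V, so the device is actually in triode.
In triode I_D = k_n[V_ov V_DS − ½ V_DS²] and I_D = (V_DD − V_DS)/R_D. Equating: 1.72 V_DS² − 7.102 V_DS + 3.25 = 0, giving V_DS = 0.524 V (the root below V_ov).
I_D = (3.25 − 0.524) / 1.02 = 2.67 mA.

I_D = 2.67 mA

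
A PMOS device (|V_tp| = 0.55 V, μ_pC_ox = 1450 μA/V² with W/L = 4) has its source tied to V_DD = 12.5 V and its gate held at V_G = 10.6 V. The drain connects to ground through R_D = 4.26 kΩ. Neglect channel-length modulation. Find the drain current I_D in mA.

I_D = 2.83 mA

V_SG = V_DD − V_G = 12.5 − 10.6 = 1.9 V, so V_ov = 1.9 − 0.55 = 1.35 V.
k_p = μ_pC_ox · (W/L) = 5.8 mA/V².
Assume saturation: I_D = ½ k_p V_ov² = 0.5 × 5.8 × 1.35² = 5.29 mA, giving V_SD = V_DD − I_D R_D = 12.5 − 5.29 × 4.26 = -10 V.
But -10 V < V_ov = 1.35 V, so the device is actually in triode.
In triode I_D = k_p[V_ov V_SD − ½ V_SD²] and I_D = (V_DD − V_SD)/R_D. Equating: 12.4 V_SD² − 34.36 V_SD + 12.5 = 0, giving V_SD = 0.43 V (the root below V_ov).
I_D = (12.5 − 0.43) / 4.26 = 2.83 mA.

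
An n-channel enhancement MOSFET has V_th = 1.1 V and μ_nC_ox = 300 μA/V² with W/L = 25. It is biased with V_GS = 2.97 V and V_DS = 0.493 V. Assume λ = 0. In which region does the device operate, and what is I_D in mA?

Triode; I_D = 6.00 mA

k_n = μ_nC_ox · (W/L) = 7.5 mA/V².
V_ov = V_GS − V_th = 2.97 − 1.1 = 1.87 V.
Since V_DS = 0.493 V < V_ov = 1.87 V, the device is in the triode region.
I_D = k_n [V_ov · V_DS − ½ V_DS²] = 7.5 × [1.87 × 0.493 − 0.5 × 0.493²] = 6 mA.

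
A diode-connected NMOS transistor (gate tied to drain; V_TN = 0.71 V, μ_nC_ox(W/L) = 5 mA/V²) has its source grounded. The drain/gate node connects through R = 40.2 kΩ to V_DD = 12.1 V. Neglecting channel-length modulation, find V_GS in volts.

With gate tied to drain, V_GS = V_DS ≥ V_GS − V_TN, so the device is in saturation.
KCL at the drain: ½ k_n (V_GS − V_TN)² = (V_DD − V_GS)/R.
Let x = V_GS − 0.71. Then 100 x² + x − 11.39 = 0, giving x = 0.332 V (positive root), so V_GS = 1.04 V.
I_D = (V_DD − V_GS)/R = (12.1 − 1.04) / 40.2 = 0.275 mA.

V_GS = 1.04 V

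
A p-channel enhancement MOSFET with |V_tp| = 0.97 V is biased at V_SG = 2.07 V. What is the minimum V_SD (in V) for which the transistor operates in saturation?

The boundary between triode and saturation is V_SD = V_SG − |V_tp| = V_ov.
V_ov = 2.07 − 0.97 = 1.1 V.

V_SD,sat = 1.10 V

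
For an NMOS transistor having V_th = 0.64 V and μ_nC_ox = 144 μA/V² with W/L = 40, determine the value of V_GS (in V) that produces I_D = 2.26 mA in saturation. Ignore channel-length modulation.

k_n = μ_nC_ox · (W/L) = 5.76 mA/V².
In saturation I_D = ½ k_n (V_GS − V_th)², so V_GS − V_th = √(2 I_D / k_n) = √(2 × 2.26 / 5.76) = 0.886 V.
V_GS = 0.64 + 0.886 = 1.53 V.

V_GS = 1.53 V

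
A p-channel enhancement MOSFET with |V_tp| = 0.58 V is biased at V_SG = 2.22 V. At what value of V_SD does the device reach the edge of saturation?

V_SD,sat = 1.64 V

The boundary between triode and saturation is V_SD = V_SG − |V_tp| = V_ov.
V_ov = 2.22 − 0.58 = 1.64 V.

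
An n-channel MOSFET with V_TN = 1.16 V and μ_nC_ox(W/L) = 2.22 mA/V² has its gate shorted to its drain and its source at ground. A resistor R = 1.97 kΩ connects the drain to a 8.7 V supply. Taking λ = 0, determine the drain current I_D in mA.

I_D = 2.99 mA

With gate tied to drain, V_GS = V_DS ≥ V_GS − V_TN, so the device is in saturation.
KCL at the drain: ½ k_n (V_GS − V_TN)² = (V_DD − V_GS)/R.
Let x = V_GS − 1.16. Then 2.19 x² + x − 7.54 = 0, giving x = 1.64 V (positive root), so V_GS = 2.8 V.
I_D = (V_DD − V_GS)/R = (8.7 − 2.8) / 1.97 = 2.99 mA.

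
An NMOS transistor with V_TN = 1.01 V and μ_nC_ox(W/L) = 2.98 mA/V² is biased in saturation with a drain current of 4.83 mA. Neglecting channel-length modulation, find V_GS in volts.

In saturation I_D = ½ k_n (V_GS − V_TN)², so V_GS − V_TN = √(2 I_D / k_n) = √(2 × 4.83 / 2.98) = 1.8 V.
V_GS = 1.01 + 1.8 = 2.81 V.

V_GS = 2.81 V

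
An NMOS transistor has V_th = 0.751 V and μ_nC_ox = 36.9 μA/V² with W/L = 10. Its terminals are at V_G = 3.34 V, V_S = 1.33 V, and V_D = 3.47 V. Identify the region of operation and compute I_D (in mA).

V_GS = V_G − V_S = 3.34 − 1.33 = 2.01 V; V_DS = V_D − V_S = 3.47 − 1.33 = 2.14 V.
k_n = μ_nC_ox · (W/L) = 0.369 mA/V².
V_ov = V_GS − V_th = 2.01 − 0.751 = 1.26 V.
Since V_DS = 2.14 V ≥ V_ov = 1.26 V, the device is in saturation.
I_D = ½ k_n V_ov² = 0.5 × 0.369 × 1.26² = 0.292 mA.

Saturation; I_D = 0.292 mA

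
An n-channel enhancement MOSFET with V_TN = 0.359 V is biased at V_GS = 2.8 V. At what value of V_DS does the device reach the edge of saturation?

V_DS,sat = 2.44 V

The boundary between triode and saturation is V_DS = V_GS − V_TN = V_ov.
V_ov = 2.8 − 0.359 = 2.44 V.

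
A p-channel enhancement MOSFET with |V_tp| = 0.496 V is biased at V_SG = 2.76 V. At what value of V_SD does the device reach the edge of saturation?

The boundary between triode and saturation is V_SD = V_SG − |V_tp| = V_ov.
V_ov = 2.76 − 0.496 = 2.26 V.

V_SD,sat = 2.26 V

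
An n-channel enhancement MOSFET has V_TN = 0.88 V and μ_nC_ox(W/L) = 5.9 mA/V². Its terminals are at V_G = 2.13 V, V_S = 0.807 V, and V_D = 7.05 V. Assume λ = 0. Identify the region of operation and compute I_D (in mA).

V_GS = V_G − V_S = 2.13 − 0.807 = 1.32 V; V_DS = V_D − V_S = 7.05 − 0.807 = 6.24 V.
V_ov = V_GS − V_TN = 1.32 − 0.88 = 0.443 V.
Since V_DS = 6.24 V ≥ V_ov = 0.443 V, the device is in saturation.
I_D = ½ k_n V_ov² = 0.5 × 5.9 × 0.443² = 0.579 mA.

Saturation; I_D = 0.579 mA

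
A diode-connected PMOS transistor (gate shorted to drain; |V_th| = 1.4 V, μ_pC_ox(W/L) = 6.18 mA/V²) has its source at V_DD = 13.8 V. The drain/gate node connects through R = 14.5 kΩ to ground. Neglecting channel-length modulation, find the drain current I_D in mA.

I_D = 0.820 mA

With gate tied to drain, V_SG = V_SD ≥ V_SG − |V_th|, so the device is in saturation.
KCL at the drain: ½ k_p (V_SG − |V_th|)² = (V_DD − V_SG)/R.
Let x = V_SG − 1.4. Then 44.8 x² + x − 12.4 = 0, giving x = 0.515 V (positive root), so V_SG = 1.92 V.
I_D = (V_DD − V_SG)/R = (13.8 − 1.92) / 14.5 = 0.82 mA.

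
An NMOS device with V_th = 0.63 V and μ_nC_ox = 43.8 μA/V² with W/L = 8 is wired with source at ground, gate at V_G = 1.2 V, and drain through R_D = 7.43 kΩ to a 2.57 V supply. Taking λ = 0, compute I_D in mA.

I_D = 0.0569 mA

V_GS = V_G = 1.2 V, so V_ov = 1.2 − 0.63 = 0.57 V.
k_n = μ_nC_ox · (W/L) = 0.3504 mA/V².
Assume saturation: I_D = ½ k_n V_ov² = 0.5 × 0.3504 × 0.57² = 0.0569 mA, giving V_DS = V_DD − I_D R_D = 2.57 − 0.0569 × 7.43 = 2.15 V.
V_DS = 2.15 V ≥ V_ov = 0.57 V, confirming saturation.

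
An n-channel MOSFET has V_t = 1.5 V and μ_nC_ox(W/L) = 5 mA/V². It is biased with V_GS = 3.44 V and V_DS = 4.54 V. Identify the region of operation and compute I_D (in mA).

V_ov = V_GS − V_t = 3.44 − 1.5 = 1.94 V.
Since V_DS = 4.54 V ≥ V_ov = 1.94 V, the device is in saturation.
I_D = ½ k_n V_ov² = 0.5 × 5 × 1.94² = 9.41 mA.

Saturation; I_D = 9.41 mA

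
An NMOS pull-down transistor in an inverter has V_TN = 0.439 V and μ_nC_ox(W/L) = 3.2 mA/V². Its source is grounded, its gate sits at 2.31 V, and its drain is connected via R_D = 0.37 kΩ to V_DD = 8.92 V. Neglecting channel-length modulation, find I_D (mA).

V_GS = V_G = 2.31 V, so V_ov = 2.31 − 0.439 = 1.87 V.
Assume saturation: I_D = ½ k_n V_ov² = 0.5 × 3.2 × 1.87² = 5.6 mA, giving V_DS = V_DD − I_D R_D = 8.92 − 5.6 × 0.37 = 6.85 V.
V_DS = 6.85 V ≥ V_ov = 1.87 V, confirming saturation.

I_D = 5.60 mA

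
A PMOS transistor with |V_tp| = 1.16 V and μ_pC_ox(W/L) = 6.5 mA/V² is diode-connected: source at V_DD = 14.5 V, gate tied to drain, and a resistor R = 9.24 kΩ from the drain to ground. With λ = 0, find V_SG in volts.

V_SG = 1.81 V

With gate tied to drain, V_SG = V_SD ≥ V_SG − |V_tp|, so the device is in saturation.
KCL at the drain: ½ k_p (V_SG − |V_tp|)² = (V_DD − V_SG)/R.
Let x = V_SG − 1.16. Then 30 x² + x − 13.34 = 0, giving x = 0.65 V (positive root), so V_SG = 1.81 V.
I_D = (V_DD − V_SG)/R = (14.5 − 1.81) / 9.24 = 1.37 mA.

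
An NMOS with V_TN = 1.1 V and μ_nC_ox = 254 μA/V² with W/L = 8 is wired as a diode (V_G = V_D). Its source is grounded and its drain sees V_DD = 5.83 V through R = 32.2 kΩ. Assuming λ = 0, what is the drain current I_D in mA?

With gate tied to drain, V_GS = V_DS ≥ V_GS − V_TN, so the device is in saturation.
k_n = μ_nC_ox · (W/L) = 2.032 mA/V².
KCL at the drain: ½ k_n (V_GS − V_TN)² = (V_DD − V_GS)/R.
Let x = V_GS − 1.1. Then 32.7 x² + x − 4.73 = 0, giving x = 0.365 V (positive root), so V_GS = 1.47 V.
I_D = (V_DD − V_GS)/R = (5.83 − 1.47) / 32.2 = 0.136 mA.

I_D = 0.136 mA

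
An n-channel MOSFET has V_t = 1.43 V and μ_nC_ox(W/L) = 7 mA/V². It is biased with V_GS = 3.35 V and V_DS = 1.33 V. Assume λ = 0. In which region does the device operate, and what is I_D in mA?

V_ov = V_GS − V_t = 3.35 − 1.43 = 1.92 V.
Since V_DS = 1.33 V < V_ov = 1.92 V, the device is in the triode region.
I_D = k_n [V_ov · V_DS − ½ V_DS²] = 7 × [1.92 × 1.33 − 0.5 × 1.33²] = 11.7 mA.

Triode; I_D = 11.7 mA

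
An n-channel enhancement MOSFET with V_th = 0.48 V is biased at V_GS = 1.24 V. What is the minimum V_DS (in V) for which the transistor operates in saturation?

The boundary between triode and saturation is V_DS = V_GS − V_th = V_ov.
V_ov = 1.24 − 0.48 = 0.76 V.

V_DS,sat = 0.760 V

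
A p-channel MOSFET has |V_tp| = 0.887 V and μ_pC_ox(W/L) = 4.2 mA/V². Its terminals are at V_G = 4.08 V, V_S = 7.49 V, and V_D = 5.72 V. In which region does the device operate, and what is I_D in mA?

Triode; I_D = 12.2 mA

V_SG = V_S − V_G = 7.49 − 4.08 = 3.41 V; V_SD = V_S − V_D = 7.49 − 5.72 = 1.77 V.
V_ov = V_SG − |V_tp| = 3.41 − 0.887 = 2.52 V.
Since V_SD = 1.77 V < V_ov = 2.52 V, the device is in the triode region.
I_D = k_p [V_ov · V_SD − ½ V_SD²] = 4.2 × [2.52 × 1.77 − 0.5 × 1.77²] = 12.2 mA.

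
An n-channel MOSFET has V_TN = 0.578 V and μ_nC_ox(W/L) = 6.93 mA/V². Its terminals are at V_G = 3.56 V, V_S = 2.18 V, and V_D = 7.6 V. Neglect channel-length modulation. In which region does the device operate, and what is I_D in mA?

V_GS = V_G − V_S = 3.56 − 2.18 = 1.38 V; V_DS = V_D − V_S = 7.6 − 2.18 = 5.42 V.
V_ov = V_GS − V_TN = 1.38 − 0.578 = 0.802 V.
Since V_DS = 5.42 V ≥ V_ov = 0.802 V, the device is in saturation.
I_D = ½ k_n V_ov² = 0.5 × 6.93 × 0.802² = 2.23 mA.

Saturation; I_D = 2.23 mA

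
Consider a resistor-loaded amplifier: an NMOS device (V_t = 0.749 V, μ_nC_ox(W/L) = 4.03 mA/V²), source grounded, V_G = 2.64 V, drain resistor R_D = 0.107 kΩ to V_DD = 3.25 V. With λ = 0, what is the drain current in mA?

I_D = 7.21 mA

V_GS = V_G = 2.64 V, so V_ov = 2.64 − 0.749 = 1.89 V.
Assume saturation: I_D = ½ k_n V_ov² = 0.5 × 4.03 × 1.89² = 7.21 mA, giving V_DS = V_DD − I_D R_D = 3.25 − 7.21 × 0.107 = 2.48 V.
V_DS = 2.48 V ≥ V_ov = 1.89 V, confirming saturation.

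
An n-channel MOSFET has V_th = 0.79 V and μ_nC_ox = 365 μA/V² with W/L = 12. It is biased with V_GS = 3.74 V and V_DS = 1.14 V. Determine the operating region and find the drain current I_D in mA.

k_n = μ_nC_ox · (W/L) = 4.38 mA/V².
V_ov = V_GS − V_th = 3.74 − 0.79 = 2.95 V.
Since V_DS = 1.14 V < V_ov = 2.95 V, the device is in the triode region.
I_D = k_n [V_ov · V_DS − ½ V_DS²] = 4.38 × [2.95 × 1.14 − 0.5 × 1.14²] = 11.9 mA.

Triode; I_D = 11.9 mA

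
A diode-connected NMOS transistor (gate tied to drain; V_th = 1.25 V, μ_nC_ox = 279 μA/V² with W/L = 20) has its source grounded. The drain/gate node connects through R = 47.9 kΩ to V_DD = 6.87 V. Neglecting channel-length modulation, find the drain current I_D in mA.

With gate tied to drain, V_GS = V_DS ≥ V_GS − V_th, so the device is in saturation.
k_n = μ_nC_ox · (W/L) = 5.58 mA/V².
KCL at the drain: ½ k_n (V_GS − V_th)² = (V_DD − V_GS)/R.
Let x = V_GS − 1.25. Then 134 x² + x − 5.62 = 0, giving x = 0.201 V (positive root), so V_GS = 1.45 V.
I_D = (V_DD − V_GS)/R = (6.87 − 1.45) / 47.9 = 0.113 mA.

I_D = 0.113 mA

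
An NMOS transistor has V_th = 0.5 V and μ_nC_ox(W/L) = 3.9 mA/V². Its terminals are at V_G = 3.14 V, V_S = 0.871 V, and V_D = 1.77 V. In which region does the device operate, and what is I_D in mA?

Triode; I_D = 4.63 mA

V_GS = V_G − V_S = 3.14 − 0.871 = 2.27 V; V_DS = V_D − V_S = 1.77 − 0.871 = 0.899 V.
V_ov = V_GS − V_th = 2.27 − 0.5 = 1.77 V.
Since V_DS = 0.899 V < V_ov = 1.77 V, the device is in the triode region.
I_D = k_n [V_ov · V_DS − ½ V_DS²] = 3.9 × [1.77 × 0.899 − 0.5 × 0.899²] = 4.63 mA.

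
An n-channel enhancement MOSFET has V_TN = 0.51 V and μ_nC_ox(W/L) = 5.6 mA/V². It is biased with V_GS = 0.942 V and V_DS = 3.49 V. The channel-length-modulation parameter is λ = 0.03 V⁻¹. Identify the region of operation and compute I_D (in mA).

Saturation; I_D = 0.577 mA

V_ov = V_GS − V_TN = 0.942 − 0.51 = 0.432 V.
Since V_DS = 3.49 V ≥ V_ov = 0.432 V, the device is in saturation.
I_D = ½ k_n V_ov² (1 + λ V_DS) = 0.5 × 5.6 × 0.432² × (1 + 0.03 × 3.49) = 0.577 mA.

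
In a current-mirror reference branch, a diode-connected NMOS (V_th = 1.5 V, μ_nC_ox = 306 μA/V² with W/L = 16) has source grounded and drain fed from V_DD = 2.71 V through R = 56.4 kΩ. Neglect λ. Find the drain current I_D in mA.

With gate tied to drain, V_GS = V_DS ≥ V_GS − V_th, so the device is in saturation.
k_n = μ_nC_ox · (W/L) = 4.896 mA/V².
KCL at the drain: ½ k_n (V_GS − V_th)² = (V_DD − V_GS)/R.
Let x = V_GS − 1.5. Then 138 x² + x − 1.21 = 0, giving x = 0.0901 V (positive root), so V_GS = 1.59 V.
I_D = (V_DD − V_GS)/R = (2.71 − 1.59) / 56.4 = 0.0199 mA.

I_D = 0.0199 mA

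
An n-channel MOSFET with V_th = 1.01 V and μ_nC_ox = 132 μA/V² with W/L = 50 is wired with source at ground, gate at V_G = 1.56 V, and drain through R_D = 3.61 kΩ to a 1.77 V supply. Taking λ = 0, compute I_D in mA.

V_GS = V_G = 1.56 V, so V_ov = 1.56 − 1.01 = 0.55 V.
k_n = μ_nC_ox · (W/L) = 6.6 mA/V².
Assume saturation: I_D = ½ k_n V_ov² = 0.5 × 6.6 × 0.55² = 0.998 mA, giving V_DS = V_DD − I_D R_D = 1.77 − 0.998 × 3.61 = -1.83 V.
But -1.83 V < V_ov = 0.55 V, so the device is actually in triode.
In triode I_D = k_n[V_ov V_DS − ½ V_DS²] and I_D = (V_DD − V_DS)/R_D. Equating: 11.9 V_DS² − 14.1 V_DS + 1.77 = 0, giving V_DS = 0.143 V (the root below V_ov).
I_D = (1.77 − 0.143) / 3.61 = 0.451 mA.

I_D = 0.451 mA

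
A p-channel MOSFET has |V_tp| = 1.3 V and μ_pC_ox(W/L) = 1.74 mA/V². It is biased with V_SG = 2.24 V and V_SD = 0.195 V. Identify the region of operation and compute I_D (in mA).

V_ov = V_SG − |V_tp| = 2.24 − 1.3 = 0.94 V.
Since V_SD = 0.195 V < V_ov = 0.94 V, the device is in the triode region.
I_D = k_p [V_ov · V_SD − ½ V_SD²] = 1.74 × [0.94 × 0.195 − 0.5 × 0.195²] = 0.286 mA.

Triode; I_D = 0.286 mA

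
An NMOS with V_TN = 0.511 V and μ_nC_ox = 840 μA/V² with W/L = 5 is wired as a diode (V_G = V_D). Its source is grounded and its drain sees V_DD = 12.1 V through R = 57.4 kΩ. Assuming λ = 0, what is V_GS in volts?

With gate tied to drain, V_GS = V_DS ≥ V_GS − V_TN, so the device is in saturation.
k_n = μ_nC_ox · (W/L) = 4.2 mA/V².
KCL at the drain: ½ k_n (V_GS − V_TN)² = (V_DD − V_GS)/R.
Let x = V_GS − 0.511. Then 121 x² + x − 11.59 = 0, giving x = 0.306 V (positive root), so V_GS = 0.817 V.
I_D = (V_DD − V_GS)/R = (12.1 − 0.817) / 57.4 = 0.197 mA.

V_GS = 0.817 V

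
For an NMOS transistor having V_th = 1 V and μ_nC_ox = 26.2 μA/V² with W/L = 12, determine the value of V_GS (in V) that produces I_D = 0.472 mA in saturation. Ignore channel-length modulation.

V_GS = 2.73 V

k_n = μ_nC_ox · (W/L) = 0.3144 mA/V².
In saturation I_D = ½ k_n (V_GS − V_th)², so V_GS − V_th = √(2 I_D / k_n) = √(2 × 0.472 / 0.3144) = 1.73 V.
V_GS = 1 + 1.73 = 2.73 V.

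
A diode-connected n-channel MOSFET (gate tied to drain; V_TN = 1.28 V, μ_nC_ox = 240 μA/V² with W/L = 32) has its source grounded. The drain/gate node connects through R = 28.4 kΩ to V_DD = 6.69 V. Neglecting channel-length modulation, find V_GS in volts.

V_GS = 1.50 V

With gate tied to drain, V_GS = V_DS ≥ V_GS − V_TN, so the device is in saturation.
k_n = μ_nC_ox · (W/L) = 7.68 mA/V².
KCL at the drain: ½ k_n (V_GS − V_TN)² = (V_DD − V_GS)/R.
Let x = V_GS − 1.28. Then 109 x² + x − 5.41 = 0, giving x = 0.218 V (positive root), so V_GS = 1.5 V.
I_D = (V_DD − V_GS)/R = (6.69 − 1.5) / 28.4 = 0.183 mA.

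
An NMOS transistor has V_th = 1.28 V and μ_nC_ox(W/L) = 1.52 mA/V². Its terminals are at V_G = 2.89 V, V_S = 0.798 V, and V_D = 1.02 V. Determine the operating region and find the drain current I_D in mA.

Triode; I_D = 0.237 mA

V_GS = V_G − V_S = 2.89 − 0.798 = 2.09 V; V_DS = V_D − V_S = 1.02 − 0.798 = 0.222 V.
V_ov = V_GS − V_th = 2.09 − 1.28 = 0.812 V.
Since V_DS = 0.222 V < V_ov = 0.812 V, the device is in the triode region.
I_D = k_n [V_ov · V_DS − ½ V_DS²] = 1.52 × [0.812 × 0.222 − 0.5 × 0.222²] = 0.237 mA.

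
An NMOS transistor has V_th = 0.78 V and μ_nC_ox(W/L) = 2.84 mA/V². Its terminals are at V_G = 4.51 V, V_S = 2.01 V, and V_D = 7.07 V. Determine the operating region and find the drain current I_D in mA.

V_GS = V_G − V_S = 4.51 − 2.01 = 2.5 V; V_DS = V_D − V_S = 7.07 − 2.01 = 5.06 V.
V_ov = V_GS − V_th = 2.5 − 0.78 = 1.72 V.
Since V_DS = 5.06 V ≥ V_ov = 1.72 V, the device is in saturation.
I_D = ½ k_n V_ov² = 0.5 × 2.84 × 1.72² = 4.2 mA.

Saturation; I_D = 4.20 mA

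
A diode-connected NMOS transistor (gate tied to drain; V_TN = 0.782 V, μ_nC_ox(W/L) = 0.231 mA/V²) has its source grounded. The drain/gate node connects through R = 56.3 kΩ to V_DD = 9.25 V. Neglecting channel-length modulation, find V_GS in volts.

With gate tied to drain, V_GS = V_DS ≥ V_GS − V_TN, so the device is in saturation.
KCL at the drain: ½ k_n (V_GS − V_TN)² = (V_DD − V_GS)/R.
Let x = V_GS − 0.782. Then 6.5 x² + x − 8.468 = 0, giving x = 1.07 V (positive root), so V_GS = 1.85 V.
I_D = (V_DD − V_GS)/R = (9.25 − 1.85) / 56.3 = 0.131 mA.

V_GS = 1.85 V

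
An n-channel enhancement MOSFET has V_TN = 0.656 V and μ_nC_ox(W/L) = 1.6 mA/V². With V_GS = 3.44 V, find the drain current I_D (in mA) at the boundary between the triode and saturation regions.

I_D = 6.20 mA

At the boundary V_DS = V_ov = V_GS − V_TN = 3.44 − 0.656 = 2.78 V.
I_D = ½ k_n V_ov² = 0.5 × 1.6 × 2.78² = 6.2 mA.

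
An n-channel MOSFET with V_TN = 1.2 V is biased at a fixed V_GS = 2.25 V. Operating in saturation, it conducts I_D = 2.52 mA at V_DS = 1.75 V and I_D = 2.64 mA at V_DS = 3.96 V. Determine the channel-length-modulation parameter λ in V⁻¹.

With V_GS fixed, I_D ∝ (1 + λ V_DS) in saturation, so I_D2/I_D1 = (1 + λ V_DS2)/(1 + λ V_DS1).
2.64/2.52 = 1.048 = (1 + 3.96 λ)/(1 + 1.75 λ).
Solving: λ (I_D1 V_DS2 − I_D2 V_DS1) = I_D2 − I_D1, so λ = (2.64 − 2.52) / (2.52 × 3.96 − 2.64 × 1.75) = 0.12 / 5.36 = 0.0224 V⁻¹.

λ = 0.0224 V⁻¹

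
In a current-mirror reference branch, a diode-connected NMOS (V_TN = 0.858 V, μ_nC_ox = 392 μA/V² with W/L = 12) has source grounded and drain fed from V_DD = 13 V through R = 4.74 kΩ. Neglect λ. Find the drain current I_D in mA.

With gate tied to drain, V_GS = V_DS ≥ V_GS − V_TN, so the device is in saturation.
k_n = μ_nC_ox · (W/L) = 4.704 mA/V².
KCL at the drain: ½ k_n (V_GS − V_TN)² = (V_DD − V_GS)/R.
Let x = V_GS − 0.858. Then 11.1 x² + x − 12.14 = 0, giving x = 1 V (positive root), so V_GS = 1.86 V.
I_D = (V_DD − V_GS)/R = (13 − 1.86) / 4.74 = 2.35 mA.

I_D = 2.35 mA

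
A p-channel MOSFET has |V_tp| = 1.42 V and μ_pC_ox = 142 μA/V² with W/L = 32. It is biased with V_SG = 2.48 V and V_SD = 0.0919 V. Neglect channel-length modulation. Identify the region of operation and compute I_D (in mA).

Triode; I_D = 0.423 mA

k_p = μ_pC_ox · (W/L) = 4.544 mA/V².
V_ov = V_SG − |V_tp| = 2.48 − 1.42 = 1.06 V.
Since V_SD = 0.0919 V < V_ov = 1.06 V, the device is in the triode region.
I_D = k_p [V_ov · V_SD − ½ V_SD²] = 4.544 × [1.06 × 0.0919 − 0.5 × 0.0919²] = 0.423 mA.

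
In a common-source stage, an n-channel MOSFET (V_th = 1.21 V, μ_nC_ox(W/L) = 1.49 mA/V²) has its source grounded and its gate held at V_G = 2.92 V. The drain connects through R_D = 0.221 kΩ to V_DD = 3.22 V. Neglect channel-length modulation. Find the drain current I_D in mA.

I_D = 2.18 mA

V_GS = V_G = 2.92 V, so V_ov = 2.92 − 1.21 = 1.71 V.
Assume saturation: I_D = ½ k_n V_ov² = 0.5 × 1.49 × 1.71² = 2.18 mA, giving V_DS = V_DD − I_D R_D = 3.22 − 2.18 × 0.221 = 2.74 V.
V_DS = 2.74 V ≥ V_ov = 1.71 V, confirming saturation.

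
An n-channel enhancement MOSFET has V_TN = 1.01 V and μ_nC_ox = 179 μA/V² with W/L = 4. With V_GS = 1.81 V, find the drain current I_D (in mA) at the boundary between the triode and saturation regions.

I_D = 0.229 mA

At the boundary V_DS = V_ov = V_GS − V_TN = 1.81 − 1.01 = 0.8 V.
k_n = μ_nC_ox · (W/L) = 0.716 mA/V².
I_D = ½ k_n V_ov² = 0.5 × 0.716 × 0.8² = 0.229 mA.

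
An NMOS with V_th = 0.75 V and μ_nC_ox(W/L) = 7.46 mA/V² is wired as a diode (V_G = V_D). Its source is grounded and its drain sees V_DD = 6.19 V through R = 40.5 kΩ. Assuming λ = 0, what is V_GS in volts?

With gate tied to drain, V_GS = V_DS ≥ V_GS − V_th, so the device is in saturation.
KCL at the drain: ½ k_n (V_GS − V_th)² = (V_DD − V_GS)/R.
Let x = V_GS − 0.75. Then 151 x² + x − 5.44 = 0, giving x = 0.186 V (positive root), so V_GS = 0.936 V.
I_D = (V_DD − V_GS)/R = (6.19 − 0.936) / 40.5 = 0.13 mA.

V_GS = 0.936 V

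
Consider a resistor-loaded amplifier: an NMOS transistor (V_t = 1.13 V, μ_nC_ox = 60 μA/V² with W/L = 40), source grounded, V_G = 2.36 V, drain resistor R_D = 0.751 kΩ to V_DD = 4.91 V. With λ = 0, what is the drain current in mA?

V_GS = V_G = 2.36 V, so V_ov = 2.36 − 1.13 = 1.23 V.
k_n = μ_nC_ox · (W/L) = 2.4 mA/V².
Assume saturation: I_D = ½ k_n V_ov² = 0.5 × 2.4 × 1.23² = 1.82 mA, giving V_DS = V_DD − I_D R_D = 4.91 − 1.82 × 0.751 = 3.55 V.
V_DS = 3.55 V ≥ V_ov = 1.23 V, confirming saturation.

I_D = 1.82 mA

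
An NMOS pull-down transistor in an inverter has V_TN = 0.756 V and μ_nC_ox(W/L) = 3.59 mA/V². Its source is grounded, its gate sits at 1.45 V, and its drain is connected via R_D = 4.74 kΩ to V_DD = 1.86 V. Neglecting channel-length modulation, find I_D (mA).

I_D = 0.358 mA

V_GS = V_G = 1.45 V, so V_ov = 1.45 − 0.756 = 0.694 V.
Assume saturation: I_D = ½ k_n V_ov² = 0.5 × 3.59 × 0.694² = 0.865 mA, giving V_DS = V_DD − I_D R_D = 1.86 − 0.865 × 4.74 = -2.24 V.
But -2.24 V < V_ov = 0.694 V, so the device is actually in triode.
In triode I_D = k_n[V_ov V_DS − ½ V_DS²] and I_D = (V_DD − V_DS)/R_D. Equating: 8.51 V_DS² − 12.81 V_DS + 1.86 = 0, giving V_DS = 0.163 V (the root below V_ov).
I_D = (1.86 − 0.163) / 4.74 = 0.358 mA.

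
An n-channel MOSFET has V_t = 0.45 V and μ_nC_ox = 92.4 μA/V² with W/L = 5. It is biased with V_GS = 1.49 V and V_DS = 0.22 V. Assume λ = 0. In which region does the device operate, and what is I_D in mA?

Triode; I_D = 0.0945 mA

k_n = μ_nC_ox · (W/L) = 0.462 mA/V².
V_ov = V_GS − V_t = 1.49 − 0.45 = 1.04 V.
Since V_DS = 0.22 V < V_ov = 1.04 V, the device is in the triode region.
I_D = k_n [V_ov · V_DS − ½ V_DS²] = 0.462 × [1.04 × 0.22 − 0.5 × 0.22²] = 0.0945 mA.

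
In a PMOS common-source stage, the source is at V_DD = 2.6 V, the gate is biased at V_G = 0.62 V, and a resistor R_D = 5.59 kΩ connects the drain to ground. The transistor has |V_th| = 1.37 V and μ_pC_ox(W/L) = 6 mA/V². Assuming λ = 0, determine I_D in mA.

I_D = 0.441 mA

V_SG = V_DD − V_G = 2.6 − 0.62 = 1.98 V, so V_ov = 1.98 − 1.37 = 0.61 V.
Assume saturation: I_D = ½ k_p V_ov² = 0.5 × 6 × 0.61² = 1.12 mA, giving V_SD = V_DD − I_D R_D = 2.6 − 1.12 × 5.59 = -3.64 V.
But -3.64 V < V_ov = 0.61 V, so the device is actually in triode.
In triode I_D = k_p[V_ov V_SD − ½ V_SD²] and I_D = (V_DD − V_SD)/R_D. Equating: 16.8 V_SD² − 21.46 V_SD + 2.6 = 0, giving V_SD = 0.136 V (the root below V_ov).
I_D = (2.6 − 0.136) / 5.59 = 0.441 mA.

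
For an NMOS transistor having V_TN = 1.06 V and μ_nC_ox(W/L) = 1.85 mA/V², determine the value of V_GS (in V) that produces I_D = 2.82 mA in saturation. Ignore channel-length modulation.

In saturation I_D = ½ k_n (V_GS − V_TN)², so V_GS − V_TN = √(2 I_D / k_n) = √(2 × 2.82 / 1.85) = 1.75 V.
V_GS = 1.06 + 1.75 = 2.81 V.

V_GS = 2.81 V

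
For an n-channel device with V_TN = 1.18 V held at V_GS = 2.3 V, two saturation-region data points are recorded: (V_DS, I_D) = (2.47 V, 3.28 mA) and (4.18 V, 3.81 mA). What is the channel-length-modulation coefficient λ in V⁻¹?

With V_GS fixed, I_D ∝ (1 + λ V_DS) in saturation, so I_D2/I_D1 = (1 + λ V_DS2)/(1 + λ V_DS1).
3.81/3.28 = 1.162 = (1 + 4.18 λ)/(1 + 2.47 λ).
Solving: λ (I_D1 V_DS2 − I_D2 V_DS1) = I_D2 − I_D1, so λ = (3.81 − 3.28) / (3.28 × 4.18 − 3.81 × 2.47) = 0.53 / 4.3 = 0.123 V⁻¹.

λ = 0.123 V⁻¹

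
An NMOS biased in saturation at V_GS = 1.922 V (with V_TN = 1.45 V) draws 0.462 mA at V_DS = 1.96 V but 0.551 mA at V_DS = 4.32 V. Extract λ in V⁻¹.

λ = 0.0972 V⁻¹

With V_GS fixed, I_D ∝ (1 + λ V_DS) in saturation, so I_D2/I_D1 = (1 + λ V_DS2)/(1 + λ V_DS1).
0.551/0.462 = 1.193 = (1 + 4.32 λ)/(1 + 1.96 λ).
Solving: λ (I_D1 V_DS2 − I_D2 V_DS1) = I_D2 − I_D1, so λ = (0.551 − 0.462) / (0.462 × 4.32 − 0.551 × 1.96) = 0.089 / 0.916 = 0.0972 V⁻¹.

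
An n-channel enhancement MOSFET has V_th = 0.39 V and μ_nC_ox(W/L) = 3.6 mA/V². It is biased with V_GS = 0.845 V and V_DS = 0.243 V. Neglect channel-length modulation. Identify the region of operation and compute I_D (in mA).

V_ov = V_GS − V_th = 0.845 − 0.39 = 0.455 V.
Since V_DS = 0.243 V < V_ov = 0.455 V, the device is in the triode region.
I_D = k_n [V_ov · V_DS − ½ V_DS²] = 3.6 × [0.455 × 0.243 − 0.5 × 0.243²] = 0.292 mA.

Triode; I_D = 0.292 mA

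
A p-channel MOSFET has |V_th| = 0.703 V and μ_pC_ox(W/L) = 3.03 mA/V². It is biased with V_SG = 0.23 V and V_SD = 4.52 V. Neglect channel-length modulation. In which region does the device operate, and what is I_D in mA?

Cutoff; I_D = 0 mA

V_SG = 0.23 V < |V_th| = 0.703 V, so the transistor is in cutoff.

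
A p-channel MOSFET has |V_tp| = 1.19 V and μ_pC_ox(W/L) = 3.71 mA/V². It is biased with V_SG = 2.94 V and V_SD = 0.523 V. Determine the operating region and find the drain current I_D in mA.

Triode; I_D = 2.89 mA

V_ov = V_SG − |V_tp| = 2.94 − 1.19 = 1.75 V.
Since V_SD = 0.523 V < V_ov = 1.75 V, the device is in the triode region.
I_D = k_p [V_ov · V_SD − ½ V_SD²] = 3.71 × [1.75 × 0.523 − 0.5 × 0.523²] = 2.89 mA.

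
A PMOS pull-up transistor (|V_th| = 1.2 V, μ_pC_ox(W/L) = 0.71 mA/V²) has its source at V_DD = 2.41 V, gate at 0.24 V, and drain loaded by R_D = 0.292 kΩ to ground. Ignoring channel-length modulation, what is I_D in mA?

V_SG = V_DD − V_G = 2.41 − 0.24 = 2.17 V, so V_ov = 2.17 − 1.2 = 0.97 V.
Assume saturation: I_D = ½ k_p V_ov² = 0.5 × 0.71 × 0.97² = 0.334 mA, giving V_SD = V_DD − I_D R_D = 2.41 − 0.334 × 0.292 = 2.31 V.
V_SD = 2.31 V ≥ V_ov = 0.97 V, confirming saturation.

I_D = 0.334 mA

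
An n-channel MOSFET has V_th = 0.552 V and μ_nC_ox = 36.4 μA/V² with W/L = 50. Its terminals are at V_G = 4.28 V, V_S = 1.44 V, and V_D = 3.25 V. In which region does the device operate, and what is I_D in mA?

V_GS = V_G − V_S = 4.28 − 1.44 = 2.84 V; V_DS = V_D − V_S = 3.25 − 1.44 = 1.81 V.
k_n = μ_nC_ox · (W/L) = 1.82 mA/V².
V_ov = V_GS − V_th = 2.84 − 0.552 = 2.29 V.
Since V_DS = 1.81 V < V_ov = 2.29 V, the device is in the triode region.
I_D = k_n [V_ov · V_DS − ½ V_DS²] = 1.82 × [2.29 × 1.81 − 0.5 × 1.81²] = 4.56 mA.

Triode; I_D = 4.56 mA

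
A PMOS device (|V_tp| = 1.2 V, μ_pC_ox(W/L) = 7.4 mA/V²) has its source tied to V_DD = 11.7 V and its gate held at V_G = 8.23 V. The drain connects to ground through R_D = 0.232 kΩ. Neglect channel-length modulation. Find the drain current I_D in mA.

I_D = 19.1 mA

V_SG = V_DD − V_G = 11.7 − 8.23 = 3.47 V, so V_ov = 3.47 − 1.2 = 2.27 V.
Assume saturation: I_D = ½ k_p V_ov² = 0.5 × 7.4 × 2.27² = 19.1 mA, giving V_SD = V_DD − I_D R_D = 11.7 − 19.1 × 0.232 = 7.28 V.
V_SD = 7.28 V ≥ V_ov = 2.27 V, confirming saturation.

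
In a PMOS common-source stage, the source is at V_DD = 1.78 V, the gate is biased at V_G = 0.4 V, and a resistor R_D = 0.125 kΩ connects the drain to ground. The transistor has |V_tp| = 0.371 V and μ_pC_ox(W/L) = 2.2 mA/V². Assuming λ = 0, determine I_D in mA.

V_SG = V_DD − V_G = 1.78 − 0.4 = 1.38 V, so V_ov = 1.38 − 0.371 = 1.01 V.
Assume saturation: I_D = ½ k_p V_ov² = 0.5 × 2.2 × 1.01² = 1.12 mA, giving V_SD = V_DD − I_D R_D = 1.78 − 1.12 × 0.125 = 1.64 V.
V_SD = 1.64 V ≥ V_ov = 1.01 V, confirming saturation.

I_D = 1.12 mA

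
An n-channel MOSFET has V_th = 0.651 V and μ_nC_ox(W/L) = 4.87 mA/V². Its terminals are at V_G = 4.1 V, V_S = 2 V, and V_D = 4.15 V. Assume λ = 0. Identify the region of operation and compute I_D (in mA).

V_GS = V_G − V_S = 4.1 − 2 = 2.1 V; V_DS = V_D − V_S = 4.15 − 2 = 2.15 V.
V_ov = V_GS − V_th = 2.1 − 0.651 = 1.45 V.
Since V_DS = 2.15 V ≥ V_ov = 1.45 V, the device is in saturation.
I_D = ½ k_n V_ov² = 0.5 × 4.87 × 1.45² = 5.11 mA.

Saturation; I_D = 5.11 mA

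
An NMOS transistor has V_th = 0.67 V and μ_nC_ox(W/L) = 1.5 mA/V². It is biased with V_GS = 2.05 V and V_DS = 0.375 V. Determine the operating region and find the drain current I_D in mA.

V_ov = V_GS − V_th = 2.05 − 0.67 = 1.38 V.
Since V_DS = 0.375 V < V_ov = 1.38 V, the device is in the triode region.
I_D = k_n [V_ov · V_DS − ½ V_DS²] = 1.5 × [1.38 × 0.375 − 0.5 × 0.375²] = 0.671 mA.

Triode; I_D = 0.671 mA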